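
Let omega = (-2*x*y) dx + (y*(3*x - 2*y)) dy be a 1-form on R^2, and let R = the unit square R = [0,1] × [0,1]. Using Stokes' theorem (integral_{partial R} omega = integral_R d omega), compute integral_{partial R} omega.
integral_(partial R) omega = 5/2

Stokes: integral_partial_R omega = integral_R d omega with d omega = (∂Q/∂x - ∂P/∂y) dx ∧ dy.
  ∂Q/∂x = 3*y
  ∂P/∂y = -2*x
  integrand = ∂Q/∂x - ∂P/∂y = 2*x + 3*y.
Integrating over R: integral_0^1 integral_0^1 (2*x + 3*y) dx dy = 5/2.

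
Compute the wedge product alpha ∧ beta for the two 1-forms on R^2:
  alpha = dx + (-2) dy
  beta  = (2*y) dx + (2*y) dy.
alpha ∧ beta = (6*y) dx ∧ dy

Distribute the wedge, using dx_i ∧ dx_j = -dx_j ∧ dx_i and dx_i ∧ dx_i = 0. For each pair (i, j) with i < j, the coefficient of dx_i ∧ dx_j in alpha ∧ beta is (alpha_i * beta_j - alpha_j * beta_i). Collecting: alpha ∧ beta = (6*y) dx ∧ dy.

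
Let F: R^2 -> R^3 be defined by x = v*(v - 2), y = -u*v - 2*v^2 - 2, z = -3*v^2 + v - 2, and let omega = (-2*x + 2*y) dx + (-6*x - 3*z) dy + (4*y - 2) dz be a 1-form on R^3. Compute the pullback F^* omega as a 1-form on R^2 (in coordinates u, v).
F^* omega = (3*v*(-v^2 - 3*v - 2)) du + (17*u*v^2 - 9*u*v - 6*u + 24*v^3 - 24*v^2 + 20*v - 2) dv

Using F^*(f dg) = (f ∘ F) d(g ∘ F), substitute each coordinate x_i by F_i(u, v) in f_i, and replace dx_i by d F_i = (∂F_i/∂u) du + (∂F_i/∂v) dv.
  For the x component: f_1(F) = -2*u*v - 6*v^2 + 4*v - 4; d F_1 = (0) du + (2*v - 2) dv
  For the y component: f_2(F) = 3*v^2 + 9*v + 6; d F_2 = (-v) du + (-u - 4*v) dv
  For the z component: f_3(F) = -4*u*v - 8*v^2 - 10; d F_3 = (0) du + (1 - 6*v) dv
Combining and collecting du, dv coefficients:
  coeff of du: 3*v*(-v^2 - 3*v - 2)
  coeff of dv: 17*u*v^2 - 9*u*v - 6*u + 24*v^3 - 24*v^2 + 20*v - 2
F^* omega = (3*v*(-v^2 - 3*v - 2)) du + (17*u*v^2 - 9*u*v - 6*u + 24*v^3 - 24*v^2 + 20*v - 2) dv.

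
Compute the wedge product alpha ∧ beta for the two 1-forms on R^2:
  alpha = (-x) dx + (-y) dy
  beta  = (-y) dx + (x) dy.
alpha ∧ beta = (-x^2 - y^2) dx ∧ dy

Distribute the wedge, using dx_i ∧ dx_j = -dx_j ∧ dx_i and dx_i ∧ dx_i = 0. For each pair (i, j) with i < j, the coefficient of dx_i ∧ dx_j in alpha ∧ beta is (alpha_i * beta_j - alpha_j * beta_i). Collecting: alpha ∧ beta = (-x^2 - y^2) dx ∧ dy.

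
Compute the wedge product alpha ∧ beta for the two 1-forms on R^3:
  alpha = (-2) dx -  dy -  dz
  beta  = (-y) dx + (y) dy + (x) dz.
alpha ∧ beta = (-3*y) dx ∧ dy + (-2*x - y) dx ∧ dz + (-x + y) dy ∧ dz

Distribute the wedge, using dx_i ∧ dx_j = -dx_j ∧ dx_i and dx_i ∧ dx_i = 0. For each pair (i, j) with i < j, the coefficient of dx_i ∧ dx_j in alpha ∧ beta is (alpha_i * beta_j - alpha_j * beta_i). Collecting: alpha ∧ beta = (-3*y) dx ∧ dy + (-2*x - y) dx ∧ dz + (-x + y) dy ∧ dz.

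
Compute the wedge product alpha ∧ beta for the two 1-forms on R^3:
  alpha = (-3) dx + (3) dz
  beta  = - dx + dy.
alpha ∧ beta = (-3) dx ∧ dy + (3) dx ∧ dz + (-3) dy ∧ dz

Distribute the wedge, using dx_i ∧ dx_j = -dx_j ∧ dx_i and dx_i ∧ dx_i = 0. For each pair (i, j) with i < j, the coefficient of dx_i ∧ dx_j in alpha ∧ beta is (alpha_i * beta_j - alpha_j * beta_i). Collecting: alpha ∧ beta = (-3) dx ∧ dy + (3) dx ∧ dz + (-3) dy ∧ dz.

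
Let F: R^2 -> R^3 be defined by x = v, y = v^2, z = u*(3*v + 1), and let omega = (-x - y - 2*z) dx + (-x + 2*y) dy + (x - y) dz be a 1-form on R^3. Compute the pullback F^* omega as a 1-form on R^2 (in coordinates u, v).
F^* omega = (v*(-3*v^2 + 2*v + 1)) du + (-3*u*v^2 - 3*u*v - 2*u + 4*v^3 - 3*v^2 - v) dv

Using F^*(f dg) = (f ∘ F) d(g ∘ F), substitute each coordinate x_i by F_i(u, v) in f_i, and replace dx_i by d F_i = (∂F_i/∂u) du + (∂F_i/∂v) dv.
  For the x component: f_1(F) = -6*u*v - 2*u - v^2 - v; d F_1 = (0) du + (1) dv
  For the y component: f_2(F) = v*(2*v - 1); d F_2 = (0) du + (2*v) dv
  For the z component: f_3(F) = v*(1 - v); d F_3 = (3*v + 1) du + (3*u) dv
Combining and collecting du, dv coefficients:
  coeff of du: v*(-3*v^2 + 2*v + 1)
  coeff of dv: -3*u*v^2 - 3*u*v - 2*u + 4*v^3 - 3*v^2 - v
F^* omega = (v*(-3*v^2 + 2*v + 1)) du + (-3*u*v^2 - 3*u*v - 2*u + 4*v^3 - 3*v^2 - v) dv.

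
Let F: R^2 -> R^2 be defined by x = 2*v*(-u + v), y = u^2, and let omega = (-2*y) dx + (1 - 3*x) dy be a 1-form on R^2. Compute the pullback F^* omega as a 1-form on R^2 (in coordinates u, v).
F^* omega = (2*u*(8*u*v - 6*v^2 + 1)) du + (4*u^2*(u - 2*v)) dv

Using F^*(f dg) = (f ∘ F) d(g ∘ F), substitute each coordinate x_i by F_i(u, v) in f_i, and replace dx_i by d F_i = (∂F_i/∂u) du + (∂F_i/∂v) dv.
  For the x component: f_1(F) = -2*u^2; d F_1 = (-2*v) du + (-2*u + 4*v) dv
  For the y component: f_2(F) = 6*u*v - 6*v^2 + 1; d F_2 = (2*u) du + (0) dv
Combining and collecting du, dv coefficients:
  coeff of du: 2*u*(8*u*v - 6*v^2 + 1)
  coeff of dv: 4*u^2*(u - 2*v)
F^* omega = (2*u*(8*u*v - 6*v^2 + 1)) du + (4*u^2*(u - 2*v)) dv.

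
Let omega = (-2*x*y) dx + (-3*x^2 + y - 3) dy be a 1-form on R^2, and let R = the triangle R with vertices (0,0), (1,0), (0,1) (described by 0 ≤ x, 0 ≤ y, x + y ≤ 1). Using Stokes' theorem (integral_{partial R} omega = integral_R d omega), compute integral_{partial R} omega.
integral_(partial R) omega = -2/3

Stokes: integral_partial_R omega = integral_R d omega with d omega = (∂Q/∂x - ∂P/∂y) dx ∧ dy.
  ∂Q/∂x = -6*x
  ∂P/∂y = -2*x
  integrand = ∂Q/∂x - ∂P/∂y = -4*x.
Integrating over R: integral_0^1 integral_0^{1-x} (-4*x) dy dx = -2/3.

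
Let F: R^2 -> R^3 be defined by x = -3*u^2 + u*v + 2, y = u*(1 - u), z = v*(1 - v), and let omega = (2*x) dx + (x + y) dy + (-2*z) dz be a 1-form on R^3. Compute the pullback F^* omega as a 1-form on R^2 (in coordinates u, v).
F^* omega = (44*u^3 - 20*u^2*v - 6*u^2 + 2*u*v^2 + u*v - 27*u + 4*v + 2) du + (-6*u^3 + 2*u^2*v + 4*u - 4*v^3 + 6*v^2 - 2*v) dv

Using F^*(f dg) = (f ∘ F) d(g ∘ F), substitute each coordinate x_i by F_i(u, v) in f_i, and replace dx_i by d F_i = (∂F_i/∂u) du + (∂F_i/∂v) dv.
  For the x component: f_1(F) = -6*u^2 + 2*u*v + 4; d F_1 = (-6*u + v) du + (u) dv
  For the y component: f_2(F) = -4*u^2 + u*v + u + 2; d F_2 = (1 - 2*u) du + (0) dv
  For the z component: f_3(F) = 2*v*(v - 1); d F_3 = (0) du + (1 - 2*v) dv
Combining and collecting du, dv coefficients:
  coeff of du: 44*u^3 - 20*u^2*v - 6*u^2 + 2*u*v^2 + u*v - 27*u + 4*v + 2
  coeff of dv: -6*u^3 + 2*u^2*v + 4*u - 4*v^3 + 6*v^2 - 2*v
F^* omega = (44*u^3 - 20*u^2*v - 6*u^2 + 2*u*v^2 + u*v - 27*u + 4*v + 2) du + (-6*u^3 + 2*u^2*v + 4*u - 4*v^3 + 6*v^2 - 2*v) dv.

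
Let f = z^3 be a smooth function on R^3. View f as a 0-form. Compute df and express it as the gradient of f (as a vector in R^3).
df = (0) dx + (0) dy + (3*z^2) dz; grad f = (0, 0, 3*z^2)

For a 0-form f, d f = (∂f/∂x) dx + (∂f/∂y) dy + (∂f/∂z) dz. The components of the vector representation are exactly the entries of grad f in Cartesian coordinates:
  ∂f/∂x = 0
  ∂f/∂y = 0
  ∂f/∂z = 3*z^2.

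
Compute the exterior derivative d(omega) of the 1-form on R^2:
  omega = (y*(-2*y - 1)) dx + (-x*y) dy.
d(omega) = (3*y + 1) dx ∧ dy

For a 1-form omega = sum_i f_i dx_i, the exterior derivative is
  d(omega) = sum_{i < j} (∂f_j/∂x_i - ∂f_i/∂x_j) dx_i ∧ dx_j.
  coefficient of dx ∧ dy: ∂f_2/∂x - ∂f_1/∂y = ∂(-x*y)/∂x - ∂(y*(-2*y - 1))/∂y = 3*y + 1
Assembling: d(omega) = (3*y + 1) dx ∧ dy.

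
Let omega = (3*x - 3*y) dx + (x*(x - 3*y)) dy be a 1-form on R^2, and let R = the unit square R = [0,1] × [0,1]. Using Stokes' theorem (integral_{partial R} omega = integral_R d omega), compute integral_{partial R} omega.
integral_(partial R) omega = 5/2

Stokes: integral_partial_R omega = integral_R d omega with d omega = (∂Q/∂x - ∂P/∂y) dx ∧ dy.
  ∂Q/∂x = 2*x - 3*y
  ∂P/∂y = -3
  integrand = ∂Q/∂x - ∂P/∂y = 2*x - 3*y + 3.
Integrating over R: integral_0^1 integral_0^1 (2*x - 3*y + 3) dx dy = 5/2.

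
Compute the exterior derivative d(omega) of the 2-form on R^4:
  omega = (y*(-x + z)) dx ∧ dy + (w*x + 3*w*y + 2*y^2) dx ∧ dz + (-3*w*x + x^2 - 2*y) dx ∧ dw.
d(omega) = (-3*w - 3*y) dx ∧ dy ∧ dz + (x + 3*y) dx ∧ dz ∧ dw + (2) dx ∧ dy ∧ dw

For a 2-form omega = sum_{i<j} g_{ij} dx_i ∧ dx_j, the exterior derivative is
  d(omega) = sum_{i<j} d(g_{ij}) ∧ dx_i ∧ dx_j = sum_{i<j, k} (∂g_{ij}/∂x_k) dx_k ∧ dx_i ∧ dx_j.
Expand each term, using dx_k ∧ dx_i ∧ dx_j = sgn(permutation) dx_{(a)} ∧ dx_{(b)} ∧ dx_{(c)} with (a < b < c) sorted:
  d(y*(-x + z)) includes (∂/∂z)(y*(-x + z)) dz = (y) dz, which multiplied by dx ∧ dy gives (y) dx ∧ dy ∧ dz
  d(w*x + 3*w*y + 2*y^2) includes (∂/∂y)(w*x + 3*w*y + 2*y^2) dy = (3*w + 4*y) dy, which multiplied by dx ∧ dz gives (-3*w - 4*y) dx ∧ dy ∧ dz
  d(w*x + 3*w*y + 2*y^2) includes (∂/∂w)(w*x + 3*w*y + 2*y^2) dw = (x + 3*y) dw, which multiplied by dx ∧ dz gives (x + 3*y) dx ∧ dz ∧ dw
  d(-3*w*x + x^2 - 2*y) includes (∂/∂y)(-3*w*x + x^2 - 2*y) dy = (-2) dy, which multiplied by dx ∧ dw gives (2) dx ∧ dy ∧ dw
Collecting like 3-forms: d(omega) = (-3*w - 3*y) dx ∧ dy ∧ dz + (x + 3*y) dx ∧ dz ∧ dw + (2) dx ∧ dy ∧ dw.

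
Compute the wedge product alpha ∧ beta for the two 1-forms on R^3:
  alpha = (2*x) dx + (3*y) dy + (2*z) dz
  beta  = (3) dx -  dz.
alpha ∧ beta = (-2*x - 6*z) dx ∧ dz + (-9*y) dx ∧ dy + (-3*y) dy ∧ dz

Distribute the wedge, using dx_i ∧ dx_j = -dx_j ∧ dx_i and dx_i ∧ dx_i = 0. For each pair (i, j) with i < j, the coefficient of dx_i ∧ dx_j in alpha ∧ beta is (alpha_i * beta_j - alpha_j * beta_i). Collecting: alpha ∧ beta = (-2*x - 6*z) dx ∧ dz + (-9*y) dx ∧ dy + (-3*y) dy ∧ dz.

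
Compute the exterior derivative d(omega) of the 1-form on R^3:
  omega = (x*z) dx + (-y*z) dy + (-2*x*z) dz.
d(omega) = (-x - 2*z) dx ∧ dz + (y) dy ∧ dz

For a 1-form omega = sum_i f_i dx_i, the exterior derivative is
  d(omega) = sum_{i < j} (∂f_j/∂x_i - ∂f_i/∂x_j) dx_i ∧ dx_j.
  coefficient of dx ∧ dz: ∂f_3/∂x - ∂f_1/∂z = ∂(-2*x*z)/∂x - ∂(x*z)/∂z = -x - 2*z
  coefficient of dy ∧ dz: ∂f_3/∂y - ∂f_2/∂z = ∂(-2*x*z)/∂y - ∂(-y*z)/∂z = y
Assembling: d(omega) = (-x - 2*z) dx ∧ dz + (y) dy ∧ dz.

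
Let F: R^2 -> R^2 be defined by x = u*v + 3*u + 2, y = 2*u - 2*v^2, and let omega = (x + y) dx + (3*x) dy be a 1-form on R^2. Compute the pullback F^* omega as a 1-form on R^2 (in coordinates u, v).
F^* omega = (u*v^2 + 14*u*v + 33*u - 2*v^3 - 6*v^2 + 2*v + 18) du + (u^2*v + 5*u^2 - 14*u*v^2 - 36*u*v + 2*u - 24*v) dv

Using F^*(f dg) = (f ∘ F) d(g ∘ F), substitute each coordinate x_i by F_i(u, v) in f_i, and replace dx_i by d F_i = (∂F_i/∂u) du + (∂F_i/∂v) dv.
  For the x component: f_1(F) = u*v + 5*u - 2*v^2 + 2; d F_1 = (v + 3) du + (u) dv
  For the y component: f_2(F) = 3*u*v + 9*u + 6; d F_2 = (2) du + (-4*v) dv
Combining and collecting du, dv coefficients:
  coeff of du: u*v^2 + 14*u*v + 33*u - 2*v^3 - 6*v^2 + 2*v + 18
  coeff of dv: u^2*v + 5*u^2 - 14*u*v^2 - 36*u*v + 2*u - 24*v
F^* omega = (u*v^2 + 14*u*v + 33*u - 2*v^3 - 6*v^2 + 2*v + 18) du + (u^2*v + 5*u^2 - 14*u*v^2 - 36*u*v + 2*u - 24*v) dv.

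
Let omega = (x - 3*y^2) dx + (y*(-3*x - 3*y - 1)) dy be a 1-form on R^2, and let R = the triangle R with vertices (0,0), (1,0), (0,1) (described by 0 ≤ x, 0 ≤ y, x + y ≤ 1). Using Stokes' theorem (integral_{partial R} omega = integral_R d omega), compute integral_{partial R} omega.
integral_(partial R) omega = 1/2

Stokes: integral_partial_R omega = integral_R d omega with d omega = (∂Q/∂x - ∂P/∂y) dx ∧ dy.
  ∂Q/∂x = -3*y
  ∂P/∂y = -6*y
  integrand = ∂Q/∂x - ∂P/∂y = 3*y.
Integrating over R: integral_0^1 integral_0^{1-x} (3*y) dy dx = 1/2.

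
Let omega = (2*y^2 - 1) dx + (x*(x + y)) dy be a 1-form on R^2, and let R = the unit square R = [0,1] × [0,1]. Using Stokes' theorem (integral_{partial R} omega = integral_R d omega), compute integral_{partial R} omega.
integral_(partial R) omega = -1/2

Stokes: integral_partial_R omega = integral_R d omega with d omega = (∂Q/∂x - ∂P/∂y) dx ∧ dy.
  ∂Q/∂x = 2*x + y
  ∂P/∂y = 4*y
  integrand = ∂Q/∂x - ∂P/∂y = 2*x - 3*y.
Integrating over R: integral_0^1 integral_0^1 (2*x - 3*y) dx dy = -1/2.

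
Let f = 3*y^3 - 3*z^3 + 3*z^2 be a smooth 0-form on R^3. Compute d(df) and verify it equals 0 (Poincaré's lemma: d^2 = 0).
d(df) = 0

Step 1: df = sum_i (∂f/∂x_i) dx_i = (0) dx + (9*y^2) dy + (3*z*(2 - 3*z)) dz.
Step 2: Apply d again. Using the 1-form formula, the coefficient of dx ∧ dy in d(df) is ∂^2 f/∂x ∂y - ∂^2 f/∂y ∂x = (0) - (0) = 0 (equality of mixed partials for smooth f).
Similarly for dx ∧ dz and dy ∧ dz — all coefficients vanish. So d(df) = 0.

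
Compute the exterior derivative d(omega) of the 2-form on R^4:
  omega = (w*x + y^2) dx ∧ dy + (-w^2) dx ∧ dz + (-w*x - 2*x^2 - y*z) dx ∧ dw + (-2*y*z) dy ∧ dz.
d(omega) = (x + z) dx ∧ dy ∧ dw + (-2*w + y) dx ∧ dz ∧ dw

For a 2-form omega = sum_{i<j} g_{ij} dx_i ∧ dx_j, the exterior derivative is
  d(omega) = sum_{i<j} d(g_{ij}) ∧ dx_i ∧ dx_j = sum_{i<j, k} (∂g_{ij}/∂x_k) dx_k ∧ dx_i ∧ dx_j.
Expand each term, using dx_k ∧ dx_i ∧ dx_j = sgn(permutation) dx_{(a)} ∧ dx_{(b)} ∧ dx_{(c)} with (a < b < c) sorted:
  d(w*x + y^2) includes (∂/∂w)(w*x + y^2) dw = (x) dw, which multiplied by dx ∧ dy gives (x) dx ∧ dy ∧ dw
  d(-w^2) includes (∂/∂w)(-w^2) dw = (-2*w) dw, which multiplied by dx ∧ dz gives (-2*w) dx ∧ dz ∧ dw
  d(-w*x - 2*x^2 - y*z) includes (∂/∂y)(-w*x - 2*x^2 - y*z) dy = (-z) dy, which multiplied by dx ∧ dw gives (z) dx ∧ dy ∧ dw
  d(-w*x - 2*x^2 - y*z) includes (∂/∂z)(-w*x - 2*x^2 - y*z) dz = (-y) dz, which multiplied by dx ∧ dw gives (y) dx ∧ dz ∧ dw
Collecting like 3-forms: d(omega) = (x + z) dx ∧ dy ∧ dw + (-2*w + y) dx ∧ dz ∧ dw.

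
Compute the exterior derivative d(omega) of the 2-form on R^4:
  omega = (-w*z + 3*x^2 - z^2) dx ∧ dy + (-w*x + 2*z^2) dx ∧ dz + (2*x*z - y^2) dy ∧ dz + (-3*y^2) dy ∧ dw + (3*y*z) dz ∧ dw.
d(omega) = (-w) dx ∧ dy ∧ dz + (-z) dx ∧ dy ∧ dw + (-x) dx ∧ dz ∧ dw + (3*z) dy ∧ dz ∧ dw

For a 2-form omega = sum_{i<j} g_{ij} dx_i ∧ dx_j, the exterior derivative is
  d(omega) = sum_{i<j} d(g_{ij}) ∧ dx_i ∧ dx_j = sum_{i<j, k} (∂g_{ij}/∂x_k) dx_k ∧ dx_i ∧ dx_j.
Expand each term, using dx_k ∧ dx_i ∧ dx_j = sgn(permutation) dx_{(a)} ∧ dx_{(b)} ∧ dx_{(c)} with (a < b < c) sorted:
  d(-w*z + 3*x^2 - z^2) includes (∂/∂z)(-w*z + 3*x^2 - z^2) dz = (-w - 2*z) dz, which multiplied by dx ∧ dy gives (-w - 2*z) dx ∧ dy ∧ dz
  d(-w*z + 3*x^2 - z^2) includes (∂/∂w)(-w*z + 3*x^2 - z^2) dw = (-z) dw, which multiplied by dx ∧ dy gives (-z) dx ∧ dy ∧ dw
  d(-w*x + 2*z^2) includes (∂/∂w)(-w*x + 2*z^2) dw = (-x) dw, which multiplied by dx ∧ dz gives (-x) dx ∧ dz ∧ dw
  d(2*x*z - y^2) includes (∂/∂x)(2*x*z - y^2) dx = (2*z) dx, which multiplied by dy ∧ dz gives (2*z) dx ∧ dy ∧ dz
  d(3*y*z) includes (∂/∂y)(3*y*z) dy = (3*z) dy, which multiplied by dz ∧ dw gives (3*z) dy ∧ dz ∧ dw
Collecting like 3-forms: d(omega) = (-w) dx ∧ dy ∧ dz + (-z) dx ∧ dy ∧ dw + (-x) dx ∧ dz ∧ dw + (3*z) dy ∧ dz ∧ dw.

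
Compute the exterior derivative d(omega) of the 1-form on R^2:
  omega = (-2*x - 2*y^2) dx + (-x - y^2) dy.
d(omega) = (4*y - 1) dx ∧ dy

For a 1-form omega = sum_i f_i dx_i, the exterior derivative is
  d(omega) = sum_{i < j} (∂f_j/∂x_i - ∂f_i/∂x_j) dx_i ∧ dx_j.
  coefficient of dx ∧ dy: ∂f_2/∂x - ∂f_1/∂y = ∂(-x - y^2)/∂x - ∂(-2*x - 2*y^2)/∂y = 4*y - 1
Assembling: d(omega) = (4*y - 1) dx ∧ dy.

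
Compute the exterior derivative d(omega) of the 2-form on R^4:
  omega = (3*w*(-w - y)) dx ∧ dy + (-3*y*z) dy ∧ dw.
d(omega) = (-6*w - 3*y) dx ∧ dy ∧ dw + (3*y) dy ∧ dz ∧ dw

For a 2-form omega = sum_{i<j} g_{ij} dx_i ∧ dx_j, the exterior derivative is
  d(omega) = sum_{i<j} d(g_{ij}) ∧ dx_i ∧ dx_j = sum_{i<j, k} (∂g_{ij}/∂x_k) dx_k ∧ dx_i ∧ dx_j.
Expand each term, using dx_k ∧ dx_i ∧ dx_j = sgn(permutation) dx_{(a)} ∧ dx_{(b)} ∧ dx_{(c)} with (a < b < c) sorted:
  d(3*w*(-w - y)) includes (∂/∂w)(3*w*(-w - y)) dw = (-6*w - 3*y) dw, which multiplied by dx ∧ dy gives (-6*w - 3*y) dx ∧ dy ∧ dw
  d(-3*y*z) includes (∂/∂z)(-3*y*z) dz = (-3*y) dz, which multiplied by dy ∧ dw gives (3*y) dy ∧ dz ∧ dw
Collecting like 3-forms: d(omega) = (-6*w - 3*y) dx ∧ dy ∧ dw + (3*y) dy ∧ dz ∧ dw.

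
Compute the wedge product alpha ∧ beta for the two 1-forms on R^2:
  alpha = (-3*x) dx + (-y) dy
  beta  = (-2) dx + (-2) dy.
alpha ∧ beta = (6*x - 2*y) dx ∧ dy

Distribute the wedge, using dx_i ∧ dx_j = -dx_j ∧ dx_i and dx_i ∧ dx_i = 0. For each pair (i, j) with i < j, the coefficient of dx_i ∧ dx_j in alpha ∧ beta is (alpha_i * beta_j - alpha_j * beta_i). Collecting: alpha ∧ beta = (6*x - 2*y) dx ∧ dy.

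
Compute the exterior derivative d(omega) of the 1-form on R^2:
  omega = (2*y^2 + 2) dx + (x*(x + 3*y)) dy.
d(omega) = (2*x - y) dx ∧ dy

For a 1-form omega = sum_i f_i dx_i, the exterior derivative is
  d(omega) = sum_{i < j} (∂f_j/∂x_i - ∂f_i/∂x_j) dx_i ∧ dx_j.
  coefficient of dx ∧ dy: ∂f_2/∂x - ∂f_1/∂y = ∂(x*(x + 3*y))/∂x - ∂(2*y^2 + 2)/∂y = 2*x - y
Assembling: d(omega) = (2*x - y) dx ∧ dy.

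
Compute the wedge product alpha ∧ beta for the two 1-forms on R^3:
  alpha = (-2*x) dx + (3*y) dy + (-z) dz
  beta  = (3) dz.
alpha ∧ beta = (-6*x) dx ∧ dz + (9*y) dy ∧ dz

Distribute the wedge, using dx_i ∧ dx_j = -dx_j ∧ dx_i and dx_i ∧ dx_i = 0. For each pair (i, j) with i < j, the coefficient of dx_i ∧ dx_j in alpha ∧ beta is (alpha_i * beta_j - alpha_j * beta_i). Collecting: alpha ∧ beta = (-6*x) dx ∧ dz + (9*y) dy ∧ dz.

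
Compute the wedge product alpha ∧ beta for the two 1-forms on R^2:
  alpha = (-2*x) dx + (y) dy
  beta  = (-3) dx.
alpha ∧ beta = (3*y) dx ∧ dy

Distribute the wedge, using dx_i ∧ dx_j = -dx_j ∧ dx_i and dx_i ∧ dx_i = 0. For each pair (i, j) with i < j, the coefficient of dx_i ∧ dx_j in alpha ∧ beta is (alpha_i * beta_j - alpha_j * beta_i). Collecting: alpha ∧ beta = (3*y) dx ∧ dy.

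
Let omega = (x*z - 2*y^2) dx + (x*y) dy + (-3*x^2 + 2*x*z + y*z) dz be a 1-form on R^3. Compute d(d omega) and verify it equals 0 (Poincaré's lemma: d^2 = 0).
d(d omega) = 0

Step 1: d omega = sum_{i<j} (∂f_j/∂x_i - ∂f_i/∂x_j) dx_i ∧ dx_j:
  coeff of dx ∧ dy: 5*y
  coeff of dx ∧ dz: -7*x + 2*z
  coeff of dy ∧ dz: z
Step 2: Apply d again to each 2-form coefficient. The only possible 3-form in R^3 is dx ∧ dy ∧ dz, with coefficient
  ∂(coeff of dy∧dz)/∂x - ∂(coeff of dx∧dz)/∂y + ∂(coeff of dx∧dy)/∂z
  = ∂/∂x (z) - ∂/∂y (-7*x + 2*z) + ∂/∂z (5*y).
Each of these terms simplifies to sums of mixed partials that cancel in pairs. The result is 0 (by equality of mixed partials for smooth functions — Schwarz / Clairaut).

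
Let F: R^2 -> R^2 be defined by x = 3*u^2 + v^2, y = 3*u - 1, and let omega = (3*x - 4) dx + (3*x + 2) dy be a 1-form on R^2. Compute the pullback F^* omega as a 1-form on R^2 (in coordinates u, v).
F^* omega = (54*u^3 + 27*u^2 + 18*u*v^2 - 24*u + 9*v^2 + 6) du + (2*v*(9*u^2 + 3*v^2 - 4)) dv

Using F^*(f dg) = (f ∘ F) d(g ∘ F), substitute each coordinate x_i by F_i(u, v) in f_i, and replace dx_i by d F_i = (∂F_i/∂u) du + (∂F_i/∂v) dv.
  For the x component: f_1(F) = 9*u^2 + 3*v^2 - 4; d F_1 = (6*u) du + (2*v) dv
  For the y component: f_2(F) = 9*u^2 + 3*v^2 + 2; d F_2 = (3) du + (0) dv
Combining and collecting du, dv coefficients:
  coeff of du: 54*u^3 + 27*u^2 + 18*u*v^2 - 24*u + 9*v^2 + 6
  coeff of dv: 2*v*(9*u^2 + 3*v^2 - 4)
F^* omega = (54*u^3 + 27*u^2 + 18*u*v^2 - 24*u + 9*v^2 + 6) du + (2*v*(9*u^2 + 3*v^2 - 4)) dv.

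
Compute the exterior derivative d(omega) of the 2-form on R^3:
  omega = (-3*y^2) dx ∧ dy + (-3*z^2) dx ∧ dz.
d(omega) = 0

For a 2-form omega = sum_{i<j} g_{ij} dx_i ∧ dx_j, the exterior derivative is
  d(omega) = sum_{i<j} d(g_{ij}) ∧ dx_i ∧ dx_j = sum_{i<j, k} (∂g_{ij}/∂x_k) dx_k ∧ dx_i ∧ dx_j.
Expand each term, using dx_k ∧ dx_i ∧ dx_j = sgn(permutation) dx_{(a)} ∧ dx_{(b)} ∧ dx_{(c)} with (a < b < c) sorted:

Collecting like 3-forms: d(omega) = 0.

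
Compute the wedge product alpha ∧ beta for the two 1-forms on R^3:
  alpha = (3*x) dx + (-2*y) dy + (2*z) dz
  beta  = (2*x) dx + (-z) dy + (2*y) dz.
alpha ∧ beta = (x*(4*y - 3*z)) dx ∧ dy + (2*x*(3*y - 2*z)) dx ∧ dz + (-4*y^2 + 2*z^2) dy ∧ dz

Distribute the wedge, using dx_i ∧ dx_j = -dx_j ∧ dx_i and dx_i ∧ dx_i = 0. For each pair (i, j) with i < j, the coefficient of dx_i ∧ dx_j in alpha ∧ beta is (alpha_i * beta_j - alpha_j * beta_i). Collecting: alpha ∧ beta = (x*(4*y - 3*z)) dx ∧ dy + (2*x*(3*y - 2*z)) dx ∧ dz + (-4*y^2 + 2*z^2) dy ∧ dz.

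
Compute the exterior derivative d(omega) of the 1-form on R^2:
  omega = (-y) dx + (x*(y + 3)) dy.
d(omega) = (y + 4) dx ∧ dy

For a 1-form omega = sum_i f_i dx_i, the exterior derivative is
  d(omega) = sum_{i < j} (∂f_j/∂x_i - ∂f_i/∂x_j) dx_i ∧ dx_j.
  coefficient of dx ∧ dy: ∂f_2/∂x - ∂f_1/∂y = ∂(x*(y + 3))/∂x - ∂(-y)/∂y = y + 4
Assembling: d(omega) = (y + 4) dx ∧ dy.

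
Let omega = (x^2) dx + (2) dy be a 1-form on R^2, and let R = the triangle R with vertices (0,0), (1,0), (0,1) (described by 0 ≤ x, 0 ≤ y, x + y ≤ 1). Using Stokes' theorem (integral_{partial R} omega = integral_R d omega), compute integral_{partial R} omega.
integral_(partial R) omega = 0

Stokes: integral_partial_R omega = integral_R d omega with d omega = (∂Q/∂x - ∂P/∂y) dx ∧ dy.
  ∂Q/∂x = 0
  ∂P/∂y = 0
  integrand = ∂Q/∂x - ∂P/∂y = 0.
Integrating over R: integral_0^1 integral_0^{1-x} (0) dy dx = 0.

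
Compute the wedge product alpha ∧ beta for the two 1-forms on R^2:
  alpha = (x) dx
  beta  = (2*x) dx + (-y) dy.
alpha ∧ beta = (-x*y) dx ∧ dy

Distribute the wedge, using dx_i ∧ dx_j = -dx_j ∧ dx_i and dx_i ∧ dx_i = 0. For each pair (i, j) with i < j, the coefficient of dx_i ∧ dx_j in alpha ∧ beta is (alpha_i * beta_j - alpha_j * beta_i). Collecting: alpha ∧ beta = (-x*y) dx ∧ dy.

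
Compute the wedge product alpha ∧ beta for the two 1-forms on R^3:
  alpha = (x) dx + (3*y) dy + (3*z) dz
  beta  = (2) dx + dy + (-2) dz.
alpha ∧ beta = (x - 6*y) dx ∧ dy + (-2*x - 6*z) dx ∧ dz + (-6*y - 3*z) dy ∧ dz

Distribute the wedge, using dx_i ∧ dx_j = -dx_j ∧ dx_i and dx_i ∧ dx_i = 0. For each pair (i, j) with i < j, the coefficient of dx_i ∧ dx_j in alpha ∧ beta is (alpha_i * beta_j - alpha_j * beta_i). Collecting: alpha ∧ beta = (x - 6*y) dx ∧ dy + (-2*x - 6*z) dx ∧ dz + (-6*y - 3*z) dy ∧ dz.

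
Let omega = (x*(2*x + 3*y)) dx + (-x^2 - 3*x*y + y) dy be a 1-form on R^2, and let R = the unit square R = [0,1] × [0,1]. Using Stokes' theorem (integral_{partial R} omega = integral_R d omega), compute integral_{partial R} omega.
integral_(partial R) omega = -4

Stokes: integral_partial_R omega = integral_R d omega with d omega = (∂Q/∂x - ∂P/∂y) dx ∧ dy.
  ∂Q/∂x = -2*x - 3*y
  ∂P/∂y = 3*x
  integrand = ∂Q/∂x - ∂P/∂y = -5*x - 3*y.
Integrating over R: integral_0^1 integral_0^1 (-5*x - 3*y) dx dy = -4.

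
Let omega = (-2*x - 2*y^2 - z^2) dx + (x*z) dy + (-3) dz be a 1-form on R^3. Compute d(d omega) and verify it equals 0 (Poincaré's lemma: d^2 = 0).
d(d omega) = 0

Step 1: d omega = sum_{i<j} (∂f_j/∂x_i - ∂f_i/∂x_j) dx_i ∧ dx_j:
  coeff of dx ∧ dy: 4*y + z
  coeff of dx ∧ dz: 2*z
  coeff of dy ∧ dz: -x
Step 2: Apply d again to each 2-form coefficient. The only possible 3-form in R^3 is dx ∧ dy ∧ dz, with coefficient
  ∂(coeff of dy∧dz)/∂x - ∂(coeff of dx∧dz)/∂y + ∂(coeff of dx∧dy)/∂z
  = ∂/∂x (-x) - ∂/∂y (2*z) + ∂/∂z (4*y + z).
Each of these terms simplifies to sums of mixed partials that cancel in pairs. The result is 0 (by equality of mixed partials for smooth functions — Schwarz / Clairaut).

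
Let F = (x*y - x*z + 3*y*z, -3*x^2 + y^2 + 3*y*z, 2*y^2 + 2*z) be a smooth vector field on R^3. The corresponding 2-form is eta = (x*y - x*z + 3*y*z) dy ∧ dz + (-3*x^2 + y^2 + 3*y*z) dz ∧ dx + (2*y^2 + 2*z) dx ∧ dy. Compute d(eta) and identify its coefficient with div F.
d(eta) = (3*y + 2*z + 2) dx ∧ dy ∧ dz; div F = 3*y + 2*z + 2

For a 2-form in R^3 of the form above, applying d gives a 3-form with coefficient ∂P/∂x + ∂Q/∂y + ∂R/∂z:
  ∂P/∂x = y - z
  ∂Q/∂y = 2*y + 3*z
  ∂R/∂z = 2
Sum = 3*y + 2*z + 2, which is exactly div F.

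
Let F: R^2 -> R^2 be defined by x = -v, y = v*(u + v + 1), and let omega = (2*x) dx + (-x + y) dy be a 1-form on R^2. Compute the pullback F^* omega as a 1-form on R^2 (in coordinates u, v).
F^* omega = (v^2*(u + v + 2)) du + (v*(u^2 + 3*u*v + 3*u + 2*v^2 + 5*v + 4)) dv

Using F^*(f dg) = (f ∘ F) d(g ∘ F), substitute each coordinate x_i by F_i(u, v) in f_i, and replace dx_i by d F_i = (∂F_i/∂u) du + (∂F_i/∂v) dv.
  For the x component: f_1(F) = -2*v; d F_1 = (0) du + (-1) dv
  For the y component: f_2(F) = v*(u + v + 2); d F_2 = (v) du + (u + 2*v + 1) dv
Combining and collecting du, dv coefficients:
  coeff of du: v^2*(u + v + 2)
  coeff of dv: v*(u^2 + 3*u*v + 3*u + 2*v^2 + 5*v + 4)
F^* omega = (v^2*(u + v + 2)) du + (v*(u^2 + 3*u*v + 3*u + 2*v^2 + 5*v + 4)) dv.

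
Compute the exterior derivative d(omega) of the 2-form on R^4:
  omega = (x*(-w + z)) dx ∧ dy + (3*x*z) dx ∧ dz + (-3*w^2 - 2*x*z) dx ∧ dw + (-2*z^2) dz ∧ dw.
d(omega) = (x) dx ∧ dy ∧ dz + (-x) dx ∧ dy ∧ dw + (2*x) dx ∧ dz ∧ dw

For a 2-form omega = sum_{i<j} g_{ij} dx_i ∧ dx_j, the exterior derivative is
  d(omega) = sum_{i<j} d(g_{ij}) ∧ dx_i ∧ dx_j = sum_{i<j, k} (∂g_{ij}/∂x_k) dx_k ∧ dx_i ∧ dx_j.
Expand each term, using dx_k ∧ dx_i ∧ dx_j = sgn(permutation) dx_{(a)} ∧ dx_{(b)} ∧ dx_{(c)} with (a < b < c) sorted:
  d(x*(-w + z)) includes (∂/∂z)(x*(-w + z)) dz = (x) dz, which multiplied by dx ∧ dy gives (x) dx ∧ dy ∧ dz
  d(x*(-w + z)) includes (∂/∂w)(x*(-w + z)) dw = (-x) dw, which multiplied by dx ∧ dy gives (-x) dx ∧ dy ∧ dw
  d(-3*w^2 - 2*x*z) includes (∂/∂z)(-3*w^2 - 2*x*z) dz = (-2*x) dz, which multiplied by dx ∧ dw gives (2*x) dx ∧ dz ∧ dw
Collecting like 3-forms: d(omega) = (x) dx ∧ dy ∧ dz + (-x) dx ∧ dy ∧ dw + (2*x) dx ∧ dz ∧ dw.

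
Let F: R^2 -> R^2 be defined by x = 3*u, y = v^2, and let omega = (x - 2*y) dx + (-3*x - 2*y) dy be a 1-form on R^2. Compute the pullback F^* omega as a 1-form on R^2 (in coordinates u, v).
F^* omega = (9*u - 6*v^2) du + (-18*u*v - 4*v^3) dv

Using F^*(f dg) = (f ∘ F) d(g ∘ F), substitute each coordinate x_i by F_i(u, v) in f_i, and replace dx_i by d F_i = (∂F_i/∂u) du + (∂F_i/∂v) dv.
  For the x component: f_1(F) = 3*u - 2*v^2; d F_1 = (3) du + (0) dv
  For the y component: f_2(F) = -9*u - 2*v^2; d F_2 = (0) du + (2*v) dv
Combining and collecting du, dv coefficients:
  coeff of du: 9*u - 6*v^2
  coeff of dv: -18*u*v - 4*v^3
F^* omega = (9*u - 6*v^2) du + (-18*u*v - 4*v^3) dv.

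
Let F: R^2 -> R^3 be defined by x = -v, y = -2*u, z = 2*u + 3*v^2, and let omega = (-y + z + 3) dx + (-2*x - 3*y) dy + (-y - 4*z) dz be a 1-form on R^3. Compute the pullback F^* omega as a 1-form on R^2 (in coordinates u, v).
F^* omega = (-24*u - 24*v^2 - 4*v) du + (-36*u*v - 4*u - 72*v^3 - 3*v^2 - 3) dv

Using F^*(f dg) = (f ∘ F) d(g ∘ F), substitute each coordinate x_i by F_i(u, v) in f_i, and replace dx_i by d F_i = (∂F_i/∂u) du + (∂F_i/∂v) dv.
  For the x component: f_1(F) = 4*u + 3*v^2 + 3; d F_1 = (0) du + (-1) dv
  For the y component: f_2(F) = 6*u + 2*v; d F_2 = (-2) du + (0) dv
  For the z component: f_3(F) = -6*u - 12*v^2; d F_3 = (2) du + (6*v) dv
Combining and collecting du, dv coefficients:
  coeff of du: -24*u - 24*v^2 - 4*v
  coeff of dv: -36*u*v - 4*u - 72*v^3 - 3*v^2 - 3
F^* omega = (-24*u - 24*v^2 - 4*v) du + (-36*u*v - 4*u - 72*v^3 - 3*v^2 - 3) dv.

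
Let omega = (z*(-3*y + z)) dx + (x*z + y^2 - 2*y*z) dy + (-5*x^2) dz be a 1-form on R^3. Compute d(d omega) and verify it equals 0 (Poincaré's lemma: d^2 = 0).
d(d omega) = 0

Step 1: d omega = sum_{i<j} (∂f_j/∂x_i - ∂f_i/∂x_j) dx_i ∧ dx_j:
  coeff of dx ∧ dy: 4*z
  coeff of dx ∧ dz: -10*x + 3*y - 2*z
  coeff of dy ∧ dz: -x + 2*y
Step 2: Apply d again to each 2-form coefficient. The only possible 3-form in R^3 is dx ∧ dy ∧ dz, with coefficient
  ∂(coeff of dy∧dz)/∂x - ∂(coeff of dx∧dz)/∂y + ∂(coeff of dx∧dy)/∂z
  = ∂/∂x (-x + 2*y) - ∂/∂y (-10*x + 3*y - 2*z) + ∂/∂z (4*z).
Each of these terms simplifies to sums of mixed partials that cancel in pairs. The result is 0 (by equality of mixed partials for smooth functions — Schwarz / Clairaut).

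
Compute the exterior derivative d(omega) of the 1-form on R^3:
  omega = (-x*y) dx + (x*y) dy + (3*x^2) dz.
d(omega) = (x + y) dx ∧ dy + (6*x) dx ∧ dz

For a 1-form omega = sum_i f_i dx_i, the exterior derivative is
  d(omega) = sum_{i < j} (∂f_j/∂x_i - ∂f_i/∂x_j) dx_i ∧ dx_j.
  coefficient of dx ∧ dy: ∂f_2/∂x - ∂f_1/∂y = ∂(x*y)/∂x - ∂(-x*y)/∂y = x + y
  coefficient of dx ∧ dz: ∂f_3/∂x - ∂f_1/∂z = ∂(3*x^2)/∂x - ∂(-x*y)/∂z = 6*x
Assembling: d(omega) = (x + y) dx ∧ dy + (6*x) dx ∧ dz.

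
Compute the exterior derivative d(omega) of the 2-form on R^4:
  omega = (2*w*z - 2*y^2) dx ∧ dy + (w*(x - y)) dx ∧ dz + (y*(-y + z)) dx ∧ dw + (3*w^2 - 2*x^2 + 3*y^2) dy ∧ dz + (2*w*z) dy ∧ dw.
d(omega) = (3*w - 4*x) dx ∧ dy ∧ dz + (2*y + z) dx ∧ dy ∧ dw + (x - 2*y) dx ∧ dz ∧ dw + (4*w) dy ∧ dz ∧ dw

For a 2-form omega = sum_{i<j} g_{ij} dx_i ∧ dx_j, the exterior derivative is
  d(omega) = sum_{i<j} d(g_{ij}) ∧ dx_i ∧ dx_j = sum_{i<j, k} (∂g_{ij}/∂x_k) dx_k ∧ dx_i ∧ dx_j.
Expand each term, using dx_k ∧ dx_i ∧ dx_j = sgn(permutation) dx_{(a)} ∧ dx_{(b)} ∧ dx_{(c)} with (a < b < c) sorted:
  d(2*w*z - 2*y^2) includes (∂/∂z)(2*w*z - 2*y^2) dz = (2*w) dz, which multiplied by dx ∧ dy gives (2*w) dx ∧ dy ∧ dz
  d(2*w*z - 2*y^2) includes (∂/∂w)(2*w*z - 2*y^2) dw = (2*z) dw, which multiplied by dx ∧ dy gives (2*z) dx ∧ dy ∧ dw
  d(w*(x - y)) includes (∂/∂y)(w*(x - y)) dy = (-w) dy, which multiplied by dx ∧ dz gives (w) dx ∧ dy ∧ dz
  d(w*(x - y)) includes (∂/∂w)(w*(x - y)) dw = (x - y) dw, which multiplied by dx ∧ dz gives (x - y) dx ∧ dz ∧ dw
  d(y*(-y + z)) includes (∂/∂y)(y*(-y + z)) dy = (-2*y + z) dy, which multiplied by dx ∧ dw gives (2*y - z) dx ∧ dy ∧ dw
  d(y*(-y + z)) includes (∂/∂z)(y*(-y + z)) dz = (y) dz, which multiplied by dx ∧ dw gives (-y) dx ∧ dz ∧ dw
  d(3*w^2 - 2*x^2 + 3*y^2) includes (∂/∂x)(3*w^2 - 2*x^2 + 3*y^2) dx = (-4*x) dx, which multiplied by dy ∧ dz gives (-4*x) dx ∧ dy ∧ dz
  d(3*w^2 - 2*x^2 + 3*y^2) includes (∂/∂w)(3*w^2 - 2*x^2 + 3*y^2) dw = (6*w) dw, which multiplied by dy ∧ dz gives (6*w) dy ∧ dz ∧ dw
  d(2*w*z) includes (∂/∂z)(2*w*z) dz = (2*w) dz, which multiplied by dy ∧ dw gives (-2*w) dy ∧ dz ∧ dw
Collecting like 3-forms: d(omega) = (3*w - 4*x) dx ∧ dy ∧ dz + (2*y + z) dx ∧ dy ∧ dw + (x - 2*y) dx ∧ dz ∧ dw + (4*w) dy ∧ dz ∧ dw.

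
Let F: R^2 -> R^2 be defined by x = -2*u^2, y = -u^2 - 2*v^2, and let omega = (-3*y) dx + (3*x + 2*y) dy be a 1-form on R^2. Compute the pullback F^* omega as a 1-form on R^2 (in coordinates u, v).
F^* omega = (4*u*(u^2 - 4*v^2)) du + (16*v*(2*u^2 + v^2)) dv

Using F^*(f dg) = (f ∘ F) d(g ∘ F), substitute each coordinate x_i by F_i(u, v) in f_i, and replace dx_i by d F_i = (∂F_i/∂u) du + (∂F_i/∂v) dv.
  For the x component: f_1(F) = 3*u^2 + 6*v^2; d F_1 = (-4*u) du + (0) dv
  For the y component: f_2(F) = -8*u^2 - 4*v^2; d F_2 = (-2*u) du + (-4*v) dv
Combining and collecting du, dv coefficients:
  coeff of du: 4*u*(u^2 - 4*v^2)
  coeff of dv: 16*v*(2*u^2 + v^2)
F^* omega = (4*u*(u^2 - 4*v^2)) du + (16*v*(2*u^2 + v^2)) dv.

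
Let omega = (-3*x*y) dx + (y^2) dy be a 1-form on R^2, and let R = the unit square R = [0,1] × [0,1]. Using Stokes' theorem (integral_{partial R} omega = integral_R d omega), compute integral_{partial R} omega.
integral_(partial R) omega = 3/2

Stokes: integral_partial_R omega = integral_R d omega with d omega = (∂Q/∂x - ∂P/∂y) dx ∧ dy.
  ∂Q/∂x = 0
  ∂P/∂y = -3*x
  integrand = ∂Q/∂x - ∂P/∂y = 3*x.
Integrating over R: integral_0^1 integral_0^1 (3*x) dx dy = 3/2.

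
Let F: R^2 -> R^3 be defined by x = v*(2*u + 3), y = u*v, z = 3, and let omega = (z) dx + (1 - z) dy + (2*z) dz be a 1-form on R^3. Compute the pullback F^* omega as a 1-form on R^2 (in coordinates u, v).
F^* omega = (4*v) du + (4*u + 9) dv

Using F^*(f dg) = (f ∘ F) d(g ∘ F), substitute each coordinate x_i by F_i(u, v) in f_i, and replace dx_i by d F_i = (∂F_i/∂u) du + (∂F_i/∂v) dv.
  For the x component: f_1(F) = 3; d F_1 = (2*v) du + (2*u + 3) dv
  For the y component: f_2(F) = -2; d F_2 = (v) du + (u) dv
  For the z component: f_3(F) = 6; d F_3 = (0) du + (0) dv
Combining and collecting du, dv coefficients:
  coeff of du: 4*v
  coeff of dv: 4*u + 9
F^* omega = (4*v) du + (4*u + 9) dv.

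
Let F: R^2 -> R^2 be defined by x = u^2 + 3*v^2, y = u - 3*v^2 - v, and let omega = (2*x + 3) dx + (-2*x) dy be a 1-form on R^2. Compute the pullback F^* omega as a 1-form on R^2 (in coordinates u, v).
F^* omega = (4*u^3 - 2*u^2 + 12*u*v^2 + 6*u - 6*v^2) du + (24*u^2*v + 2*u^2 + 72*v^3 + 6*v^2 + 18*v) dv

Using F^*(f dg) = (f ∘ F) d(g ∘ F), substitute each coordinate x_i by F_i(u, v) in f_i, and replace dx_i by d F_i = (∂F_i/∂u) du + (∂F_i/∂v) dv.
  For the x component: f_1(F) = 2*u^2 + 6*v^2 + 3; d F_1 = (2*u) du + (6*v) dv
  For the y component: f_2(F) = -2*u^2 - 6*v^2; d F_2 = (1) du + (-6*v - 1) dv
Combining and collecting du, dv coefficients:
  coeff of du: 4*u^3 - 2*u^2 + 12*u*v^2 + 6*u - 6*v^2
  coeff of dv: 24*u^2*v + 2*u^2 + 72*v^3 + 6*v^2 + 18*v
F^* omega = (4*u^3 - 2*u^2 + 12*u*v^2 + 6*u - 6*v^2) du + (24*u^2*v + 2*u^2 + 72*v^3 + 6*v^2 + 18*v) dv.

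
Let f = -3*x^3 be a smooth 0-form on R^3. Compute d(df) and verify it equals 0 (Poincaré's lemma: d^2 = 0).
d(df) = 0

Step 1: df = sum_i (∂f/∂x_i) dx_i = (-9*x^2) dx + (0) dy + (0) dz.
Step 2: Apply d again. Using the 1-form formula, the coefficient of dx ∧ dy in d(df) is ∂^2 f/∂x ∂y - ∂^2 f/∂y ∂x = (0) - (0) = 0 (equality of mixed partials for smooth f).
Similarly for dx ∧ dz and dy ∧ dz — all coefficients vanish. So d(df) = 0.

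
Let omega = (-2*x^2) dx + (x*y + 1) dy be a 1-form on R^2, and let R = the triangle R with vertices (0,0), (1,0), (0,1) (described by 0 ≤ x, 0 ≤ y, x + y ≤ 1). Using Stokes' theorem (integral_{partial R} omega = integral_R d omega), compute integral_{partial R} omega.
integral_(partial R) omega = 1/6

Stokes: integral_partial_R omega = integral_R d omega with d omega = (∂Q/∂x - ∂P/∂y) dx ∧ dy.
  ∂Q/∂x = y
  ∂P/∂y = 0
  integrand = ∂Q/∂x - ∂P/∂y = y.
Integrating over R: integral_0^1 integral_0^{1-x} (y) dy dx = 1/6.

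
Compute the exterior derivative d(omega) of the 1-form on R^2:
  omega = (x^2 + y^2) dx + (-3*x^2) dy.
d(omega) = (-6*x - 2*y) dx ∧ dy

For a 1-form omega = sum_i f_i dx_i, the exterior derivative is
  d(omega) = sum_{i < j} (∂f_j/∂x_i - ∂f_i/∂x_j) dx_i ∧ dx_j.
  coefficient of dx ∧ dy: ∂f_2/∂x - ∂f_1/∂y = ∂(-3*x^2)/∂x - ∂(x^2 + y^2)/∂y = -6*x - 2*y
Assembling: d(omega) = (-6*x - 2*y) dx ∧ dy.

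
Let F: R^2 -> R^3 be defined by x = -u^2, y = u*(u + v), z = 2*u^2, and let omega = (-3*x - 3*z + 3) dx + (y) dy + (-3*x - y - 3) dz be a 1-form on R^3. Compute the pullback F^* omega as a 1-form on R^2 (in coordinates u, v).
F^* omega = (u*(16*u^2 - u*v + v^2 - 18)) du + (u^2*(u + v)) dv

Using F^*(f dg) = (f ∘ F) d(g ∘ F), substitute each coordinate x_i by F_i(u, v) in f_i, and replace dx_i by d F_i = (∂F_i/∂u) du + (∂F_i/∂v) dv.
  For the x component: f_1(F) = 3 - 3*u^2; d F_1 = (-2*u) du + (0) dv
  For the y component: f_2(F) = u*(u + v); d F_2 = (2*u + v) du + (u) dv
  For the z component: f_3(F) = 2*u^2 - u*v - 3; d F_3 = (4*u) du + (0) dv
Combining and collecting du, dv coefficients:
  coeff of du: u*(16*u^2 - u*v + v^2 - 18)
  coeff of dv: u^2*(u + v)
F^* omega = (u*(16*u^2 - u*v + v^2 - 18)) du + (u^2*(u + v)) dv.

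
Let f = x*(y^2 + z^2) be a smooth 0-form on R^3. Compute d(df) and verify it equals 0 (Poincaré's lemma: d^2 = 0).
d(df) = 0

Step 1: df = sum_i (∂f/∂x_i) dx_i = (y^2 + z^2) dx + (2*x*y) dy + (2*x*z) dz.
Step 2: Apply d again. Using the 1-form formula, the coefficient of dx ∧ dy in d(df) is ∂^2 f/∂x ∂y - ∂^2 f/∂y ∂x = (2*y) - (2*y) = 0 (equality of mixed partials for smooth f).
Similarly for dx ∧ dz and dy ∧ dz — all coefficients vanish. So d(df) = 0.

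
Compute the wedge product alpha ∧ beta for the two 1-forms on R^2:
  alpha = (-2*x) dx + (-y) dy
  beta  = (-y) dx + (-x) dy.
alpha ∧ beta = (2*x^2 - y^2) dx ∧ dy

Distribute the wedge, using dx_i ∧ dx_j = -dx_j ∧ dx_i and dx_i ∧ dx_i = 0. For each pair (i, j) with i < j, the coefficient of dx_i ∧ dx_j in alpha ∧ beta is (alpha_i * beta_j - alpha_j * beta_i). Collecting: alpha ∧ beta = (2*x^2 - y^2) dx ∧ dy.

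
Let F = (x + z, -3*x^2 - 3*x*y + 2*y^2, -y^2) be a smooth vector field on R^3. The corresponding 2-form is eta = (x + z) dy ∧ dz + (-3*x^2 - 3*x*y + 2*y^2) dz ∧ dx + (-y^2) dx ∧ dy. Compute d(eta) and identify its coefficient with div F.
d(eta) = (-3*x + 4*y + 1) dx ∧ dy ∧ dz; div F = -3*x + 4*y + 1

For a 2-form in R^3 of the form above, applying d gives a 3-form with coefficient ∂P/∂x + ∂Q/∂y + ∂R/∂z:
  ∂P/∂x = 1
  ∂Q/∂y = -3*x + 4*y
  ∂R/∂z = 0
Sum = -3*x + 4*y + 1, which is exactly div F.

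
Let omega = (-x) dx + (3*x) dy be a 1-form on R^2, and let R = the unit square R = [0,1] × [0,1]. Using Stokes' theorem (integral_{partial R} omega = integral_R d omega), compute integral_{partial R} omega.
integral_(partial R) omega = 3

Stokes: integral_partial_R omega = integral_R d omega with d omega = (∂Q/∂x - ∂P/∂y) dx ∧ dy.
  ∂Q/∂x = 3
  ∂P/∂y = 0
  integrand = ∂Q/∂x - ∂P/∂y = 3.
Integrating over R: integral_0^1 integral_0^1 (3) dx dy = 3.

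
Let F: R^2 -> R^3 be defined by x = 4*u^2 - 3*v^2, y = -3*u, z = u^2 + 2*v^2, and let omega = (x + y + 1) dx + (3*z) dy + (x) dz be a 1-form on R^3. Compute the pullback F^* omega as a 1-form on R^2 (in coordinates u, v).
F^* omega = (40*u^3 - 33*u^2 - 30*u*v^2 + 8*u - 18*v^2) du + (2*v*(-4*u^2 + 9*u + 3*v^2 - 3)) dv

Using F^*(f dg) = (f ∘ F) d(g ∘ F), substitute each coordinate x_i by F_i(u, v) in f_i, and replace dx_i by d F_i = (∂F_i/∂u) du + (∂F_i/∂v) dv.
  For the x component: f_1(F) = 4*u^2 - 3*u - 3*v^2 + 1; d F_1 = (8*u) du + (-6*v) dv
  For the y component: f_2(F) = 3*u^2 + 6*v^2; d F_2 = (-3) du + (0) dv
  For the z component: f_3(F) = 4*u^2 - 3*v^2; d F_3 = (2*u) du + (4*v) dv
Combining and collecting du, dv coefficients:
  coeff of du: 40*u^3 - 33*u^2 - 30*u*v^2 + 8*u - 18*v^2
  coeff of dv: 2*v*(-4*u^2 + 9*u + 3*v^2 - 3)
F^* omega = (40*u^3 - 33*u^2 - 30*u*v^2 + 8*u - 18*v^2) du + (2*v*(-4*u^2 + 9*u + 3*v^2 - 3)) dv.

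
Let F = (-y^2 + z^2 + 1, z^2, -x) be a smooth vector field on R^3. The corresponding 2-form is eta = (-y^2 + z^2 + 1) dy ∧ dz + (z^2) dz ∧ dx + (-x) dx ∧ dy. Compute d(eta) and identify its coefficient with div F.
d(eta) = (0) dx ∧ dy ∧ dz; div F = 0

For a 2-form in R^3 of the form above, applying d gives a 3-form with coefficient ∂P/∂x + ∂Q/∂y + ∂R/∂z:
  ∂P/∂x = 0
  ∂Q/∂y = 0
  ∂R/∂z = 0
Sum = 0, which is exactly div F.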